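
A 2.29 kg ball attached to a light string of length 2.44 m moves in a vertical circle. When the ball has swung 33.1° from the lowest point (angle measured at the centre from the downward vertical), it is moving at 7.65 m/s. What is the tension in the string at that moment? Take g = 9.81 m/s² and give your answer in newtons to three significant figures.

73.7 N

Take the radial direction toward the centre of the circle as positive. The component of the weight along the string toward the centre is −mg cos φ (φ measured from the bottom), so Newton's second law along the string gives T − mg cos φ = m v²/r.
cos 33.1° = 0.8377, so T = m(v²/r + g cos φ) = 2.29 × ((7.65)²/2.44 + 9.81 × 0.8377) = 2.29 × (23.98 + (8.218)) = 2.29 × 32.20 = 73.74 N.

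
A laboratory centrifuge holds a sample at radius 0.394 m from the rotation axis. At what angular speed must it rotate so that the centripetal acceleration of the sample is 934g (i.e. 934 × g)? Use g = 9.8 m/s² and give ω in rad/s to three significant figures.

152 rad/s

Centripetal acceleration a_c = ω²r. Setting ω²r = 934g:
ω = √(934g / r) = √(934 × 9.8 / 0.394) = √23230 = 152.4 rad/s.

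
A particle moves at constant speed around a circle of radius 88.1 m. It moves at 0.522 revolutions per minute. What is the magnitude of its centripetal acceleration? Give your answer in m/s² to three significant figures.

0.263 m/s²

ω = 0.522 rev/min × 2π/60 = 0.05466 rad/s, so v = ωr = 0.05466 × 88.1 = 4.816 m/s.
a_c = v²/r = (4.816)²/88.1 = 23.19/88.1 = 0.2633 m/s².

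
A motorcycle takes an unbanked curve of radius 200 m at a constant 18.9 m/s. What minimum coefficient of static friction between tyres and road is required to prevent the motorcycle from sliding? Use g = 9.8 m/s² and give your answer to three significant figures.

Friction provides the centripetal force: μ_s m g = m v²/r, so μ_s = v²/(g r) = (18.90)²/(9.8 × 200) = 357.2/1960 = 0.1822.

0.182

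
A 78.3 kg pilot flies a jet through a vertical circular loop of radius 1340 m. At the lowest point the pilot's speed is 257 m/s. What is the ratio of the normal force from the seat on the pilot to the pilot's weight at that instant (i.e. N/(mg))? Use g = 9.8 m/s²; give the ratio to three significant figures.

At the bottom, N − mg = mv²/r, so N = m(v²/r + g) and N/(mg) = v²/(rg) + 1 = (257)²/(1340 × 9.8) + 1 = 5.030 + 1 = 6.030.

6.03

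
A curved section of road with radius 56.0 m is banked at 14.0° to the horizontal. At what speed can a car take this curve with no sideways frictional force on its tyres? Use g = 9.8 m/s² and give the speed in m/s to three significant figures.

11.7 m/s

On a frictionless banked curve, N sinθ = mv²/r and N cosθ = mg, so tanθ = v²/(rg).
v = √(r g tanθ) = √(56.0 × 9.8 × tan 14.0°) = √(56.0 × 9.8 × 0.2493) = √136.8 = 11.70 m/s.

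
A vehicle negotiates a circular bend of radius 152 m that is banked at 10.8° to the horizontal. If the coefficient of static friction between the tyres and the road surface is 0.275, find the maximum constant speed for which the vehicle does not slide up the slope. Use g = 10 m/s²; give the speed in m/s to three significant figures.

At the maximum speed, friction acts down the slope at its limiting value f = μN. Radially (horizontal, toward centre): N sinθ + μN cosθ = mv²/r. Vertically: N cosθ − μN sinθ = mg.
Dividing: v² = r g (sinθ + μcosθ)/(cosθ − μsinθ).
sinθ + μcosθ = 0.1874 + 0.275×0.9823 = 0.4575; cosθ − μsinθ = 0.9823 − 0.275×0.1874 = 0.9308.
v² = 152 × 10.0 × 0.4575/0.9308 = 747.2 m²/s², so v = 27.33 m/s.

27.3 m/s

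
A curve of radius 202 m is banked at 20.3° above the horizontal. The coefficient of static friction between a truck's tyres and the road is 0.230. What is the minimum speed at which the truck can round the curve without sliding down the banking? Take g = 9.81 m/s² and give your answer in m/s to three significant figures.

16.0 m/s

At the minimum speed, friction acts up the slope at its limiting value f = μN. Radially (horizontal, toward centre): N sinθ − μN cosθ = mv²/r. Vertically: N cosθ + μN sinθ = mg.
Dividing: v² = r g (sinθ − μcosθ)/(cosθ + μsinθ).
sinθ − μcosθ = 0.3469 − 0.230×0.9379 = 0.1312; cosθ + μsinθ = 0.9379 + 0.230×0.3469 = 1.018.
v² = 202 × 9.81 × 0.1312/1.018 = 255.5 m²/s², so v = 15.98 m/s.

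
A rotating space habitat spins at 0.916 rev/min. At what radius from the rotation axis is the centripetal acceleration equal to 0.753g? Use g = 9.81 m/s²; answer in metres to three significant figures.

803 m

ω = 0.916 rev/min × 2π/60 = 0.09592 rad/s.
a_c = ω²r = 0.753g ⇒ r = 0.753 × 9.81 / (0.09592)² = 7.387/0.009201 = 802.8 m.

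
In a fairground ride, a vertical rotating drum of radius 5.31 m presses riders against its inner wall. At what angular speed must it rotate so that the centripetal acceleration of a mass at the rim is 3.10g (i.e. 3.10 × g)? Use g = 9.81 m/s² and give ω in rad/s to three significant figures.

2.39 rad/s

Centripetal acceleration a_c = ω²r. Setting ω²r = 3.10g:
ω = √(3.10g / r) = √(3.10 × 9.81 / 5.31) = √5.727 = 2.393 rad/s.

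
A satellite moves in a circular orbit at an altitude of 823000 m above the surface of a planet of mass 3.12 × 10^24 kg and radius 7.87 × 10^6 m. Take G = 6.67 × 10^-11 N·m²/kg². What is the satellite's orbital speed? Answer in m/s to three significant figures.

Orbital radius r = R + h = 7.87 × 10^6 + 823000 = 8.693 × 10^6 m.
Gravity supplies the centripetal force: G M m / r² = m v² / r, so v = √(GM/r).
v = √(6.67 × 10^-11 × 3.12 × 10^24 / 8.693 × 10^6) = √(2.394 × 10^7) = 4893 m/s.

4890 m/s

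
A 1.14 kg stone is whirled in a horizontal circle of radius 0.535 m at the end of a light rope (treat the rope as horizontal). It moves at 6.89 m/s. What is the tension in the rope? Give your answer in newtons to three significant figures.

The tension is the only horizontal force, so it supplies the full centripetal force: T = m v²/r = 1.14 × (6.890)²/0.535 = 1.14 × 47.47/0.535 = 101.2 N.

101 N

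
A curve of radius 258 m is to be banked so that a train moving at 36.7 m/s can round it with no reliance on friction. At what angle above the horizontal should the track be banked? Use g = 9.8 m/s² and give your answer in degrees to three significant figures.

28.0°

With no friction, the horizontal component of the normal force provides the centripetal force: N sinθ = mv²/r, while N cosθ = mg vertically.
Dividing: tanθ = v²/(r g) = (36.7)²/(258 × 9.8) = 1347/2528 = 0.5327.
θ = arctan(0.5327) = 28.04°.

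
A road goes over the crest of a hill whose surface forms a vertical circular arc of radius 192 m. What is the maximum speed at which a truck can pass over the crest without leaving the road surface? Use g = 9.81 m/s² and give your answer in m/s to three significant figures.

43.4 m/s

At the crest the centre of the circle is below the truck, so the net downward (centripetal) force is mg − N = mv²/r.
The truck leaves the road when N → 0, giving v_max = √(g r) = √(9.81 × 192) = 43.40 m/s.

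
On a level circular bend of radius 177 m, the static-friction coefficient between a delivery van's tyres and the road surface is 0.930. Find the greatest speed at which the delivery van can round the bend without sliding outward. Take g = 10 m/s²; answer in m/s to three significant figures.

On a flat curve, static friction is the only horizontal force, so it must supply the full centripetal force: μ_s m g = m v²/r.
Mass cancels: v_max = √(μ_s g r) = √(0.930 × 10.0 × 177) = √1646 = 40.57 m/s.

40.6 m/s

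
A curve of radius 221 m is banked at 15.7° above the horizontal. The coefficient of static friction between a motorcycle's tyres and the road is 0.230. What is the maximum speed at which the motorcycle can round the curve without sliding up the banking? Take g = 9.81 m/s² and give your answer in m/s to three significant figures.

At the maximum speed, friction acts down the slope at its limiting value f = μN. Radially (horizontal, toward centre): N sinθ + μN cosθ = mv²/r. Vertically: N cosθ − μN sinθ = mg.
Dividing: v² = r g (sinθ + μcosθ)/(cosθ − μsinθ).
sinθ + μcosθ = 0.2706 + 0.230×0.9627 = 0.4920; cosθ − μsinθ = 0.9627 − 0.230×0.2706 = 0.9005.
v² = 221 × 9.81 × 0.4920/0.9005 = 1185 m²/s², so v = 34.42 m/s.

34.4 m/s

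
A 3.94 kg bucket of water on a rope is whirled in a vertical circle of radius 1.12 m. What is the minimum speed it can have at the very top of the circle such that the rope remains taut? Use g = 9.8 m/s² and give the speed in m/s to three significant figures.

At the top, both weight mg and T point toward the centre: T + mg = mv²/r.
At minimum speed T → 0, so mg = mv_min²/r ⇒ v_min = √(g r) = √(9.8 × 1.12) = 3.313 m/s.

3.31 m/s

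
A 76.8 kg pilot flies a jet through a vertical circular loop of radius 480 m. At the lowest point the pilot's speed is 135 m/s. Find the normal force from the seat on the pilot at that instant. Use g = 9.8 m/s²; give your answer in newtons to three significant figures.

At the lowest point, N points up (toward the centre) and the weight mg points down (away from the centre), so the net inward force is N − mg = mv²/r.
N = m(v²/r + g) = 76.8 × ((135)²/480 + 9.8) = 76.8 × (37.97 + 9.8) = 76.8 × 47.77 = 3669 N.

3670 N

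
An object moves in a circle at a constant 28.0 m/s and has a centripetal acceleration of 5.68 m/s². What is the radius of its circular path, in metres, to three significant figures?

a_c = v²/r ⇒ r = v²/a_c = (28.0)²/5.68 = 784.0/5.68 = 138.0 m.

138 m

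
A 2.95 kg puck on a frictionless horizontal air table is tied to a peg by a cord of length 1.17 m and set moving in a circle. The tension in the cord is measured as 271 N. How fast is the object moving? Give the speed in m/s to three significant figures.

10.4 m/s

T = m v²/r ⇒ v = √(T r / m) = √(271 × 1.17 / 2.95) = √107.5 = 10.37 m/s.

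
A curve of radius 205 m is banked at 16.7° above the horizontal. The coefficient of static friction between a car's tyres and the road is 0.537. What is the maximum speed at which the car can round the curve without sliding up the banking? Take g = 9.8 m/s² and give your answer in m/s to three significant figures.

At the maximum speed, friction acts down the slope at its limiting value f = μN. Radially (horizontal, toward centre): N sinθ + μN cosθ = mv²/r. Vertically: N cosθ − μN sinθ = mg.
Dividing: v² = r g (sinθ + μcosθ)/(cosθ − μsinθ).
sinθ + μcosθ = 0.2874 + 0.537×0.9578 = 0.8017; cosθ − μsinθ = 0.9578 − 0.537×0.2874 = 0.8035.
v² = 205 × 9.8 × 0.8017/0.8035 = 2005 m²/s², so v = 44.77 m/s.

44.8 m/s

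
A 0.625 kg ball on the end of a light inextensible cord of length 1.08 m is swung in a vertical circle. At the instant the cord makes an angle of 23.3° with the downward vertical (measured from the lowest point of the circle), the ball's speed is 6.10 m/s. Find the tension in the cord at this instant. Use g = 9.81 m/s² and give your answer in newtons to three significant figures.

Take the radial direction toward the centre of the circle as positive. The component of the weight along the string toward the centre is −mg cos φ (φ measured from the bottom), so Newton's second law along the string gives T − mg cos φ = m v²/r.
cos 23.3° = 0.9184, so T = m(v²/r + g cos φ) = 0.625 × ((6.10)²/1.08 + 9.81 × 0.9184) = 0.625 × (34.45 + (9.010)) = 0.625 × 43.46 = 27.16 N.

27.2 N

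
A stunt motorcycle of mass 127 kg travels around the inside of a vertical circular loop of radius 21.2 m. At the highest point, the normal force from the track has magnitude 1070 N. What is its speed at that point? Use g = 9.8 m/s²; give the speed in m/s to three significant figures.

At the top, N + mg = mv²/r, so v = √(r(N/m + g)) = √(21.2 × (1070/127 + 9.8)) = √(21.2 × 18.23) = √386.4 = 19.66 m/s.

19.7 m/s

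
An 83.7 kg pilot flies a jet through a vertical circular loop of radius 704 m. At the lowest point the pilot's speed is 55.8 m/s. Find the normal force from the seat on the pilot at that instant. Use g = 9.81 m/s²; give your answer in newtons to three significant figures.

1190 N

At the lowest point, N points up (toward the centre) and the weight mg points down (away from the centre), so the net inward force is N − mg = mv²/r.
N = m(v²/r + g) = 83.7 × ((55.8)²/704 + 9.81) = 83.7 × (4.423 + 9.81) = 83.7 × 14.23 = 1191 N.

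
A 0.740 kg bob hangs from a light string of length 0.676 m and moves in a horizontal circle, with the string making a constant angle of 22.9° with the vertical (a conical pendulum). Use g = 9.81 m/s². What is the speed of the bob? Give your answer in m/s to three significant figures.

The radius of the circle is r = L sinθ = 0.676 × sin 22.9° = 0.2630 m.
Horizontally T sinθ = mv²/r and vertically T cosθ = mg, so tanθ = v²/(rg).
v = √(r g tanθ) = √(0.2630 × 9.81 × 0.4224) = √1.090 = 1.044 m/s.

1.04 m/s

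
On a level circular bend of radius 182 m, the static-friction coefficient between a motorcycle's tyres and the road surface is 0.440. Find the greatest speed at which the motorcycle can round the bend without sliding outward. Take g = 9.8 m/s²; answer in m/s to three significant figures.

On a flat curve, static friction is the only horizontal force, so it must supply the full centripetal force: μ_s m g = m v²/r.
Mass cancels: v_max = √(μ_s g r) = √(0.440 × 9.8 × 182) = √784.8 = 28.01 m/s.

28.0 m/s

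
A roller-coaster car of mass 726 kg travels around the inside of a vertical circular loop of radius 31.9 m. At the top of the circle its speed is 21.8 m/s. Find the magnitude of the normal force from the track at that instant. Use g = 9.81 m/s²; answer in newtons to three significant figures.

At the top, both N and the weight mg point inward (toward the centre), so N + mg = mv²/r.
N = m(v²/r − g) = 726 × ((21.8)²/31.9 − 9.81) = 726 × (14.90 − 9.81) = 726 × 5.088 = 3694 N.

3690 N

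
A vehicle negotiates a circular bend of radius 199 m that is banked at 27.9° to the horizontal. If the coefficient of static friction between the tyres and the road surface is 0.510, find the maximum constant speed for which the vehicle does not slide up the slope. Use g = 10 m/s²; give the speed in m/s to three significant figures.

53.2 m/s

At the maximum speed, friction acts down the slope at its limiting value f = μN. Radially (horizontal, toward centre): N sinθ + μN cosθ = mv²/r. Vertically: N cosθ − μN sinθ = mg.
Dividing: v² = r g (sinθ + μcosθ)/(cosθ − μsinθ).
sinθ + μcosθ = 0.4679 + 0.510×0.8838 = 0.9187; cosθ − μsinθ = 0.8838 − 0.510×0.4679 = 0.6451.
v² = 199 × 10.0 × 0.9187/0.6451 = 2834 m²/s², so v = 53.23 m/s.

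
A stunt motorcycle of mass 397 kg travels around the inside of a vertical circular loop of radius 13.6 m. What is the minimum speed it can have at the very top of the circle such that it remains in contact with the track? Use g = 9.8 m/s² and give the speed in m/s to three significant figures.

11.5 m/s

At the top, both weight mg and N point toward the centre: N + mg = mv²/r.
At minimum speed N → 0, so mg = mv_min²/r ⇒ v_min = √(g r) = √(9.8 × 13.6) = 11.54 m/s.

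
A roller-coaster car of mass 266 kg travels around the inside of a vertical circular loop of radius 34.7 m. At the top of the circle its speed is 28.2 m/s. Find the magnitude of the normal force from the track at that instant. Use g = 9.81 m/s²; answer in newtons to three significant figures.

At the top, both N and the weight mg point inward (toward the centre), so N + mg = mv²/r.
N = m(v²/r − g) = 266 × ((28.2)²/34.7 − 9.81) = 266 × (22.92 − 9.81) = 266 × 13.11 = 3487 N.

3490 N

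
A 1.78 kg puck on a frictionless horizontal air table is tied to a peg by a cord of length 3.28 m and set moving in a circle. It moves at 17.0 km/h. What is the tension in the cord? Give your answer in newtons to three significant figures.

v = 17.0 km/h = 17.0/3.6 = 4.722 m/s.
The tension is the only horizontal force, so it supplies the full centripetal force: T = m v²/r = 1.78 × (4.722)²/3.28 = 1.78 × 22.30/3.28 = 12.10 N.

12.1 N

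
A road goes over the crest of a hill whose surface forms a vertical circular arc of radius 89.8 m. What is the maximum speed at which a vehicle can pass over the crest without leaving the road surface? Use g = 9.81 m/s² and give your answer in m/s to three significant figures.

At the crest the centre of the circle is below the vehicle, so the net downward (centripetal) force is mg − N = mv²/r.
The vehicle leaves the road when N → 0, giving v_max = √(g r) = √(9.81 × 89.8) = 29.68 m/s.

29.7 m/s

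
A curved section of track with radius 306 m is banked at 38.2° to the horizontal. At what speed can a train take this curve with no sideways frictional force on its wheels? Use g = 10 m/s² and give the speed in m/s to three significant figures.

49.1 m/s

On a frictionless banked curve, N sinθ = mv²/r and N cosθ = mg, so tanθ = v²/(rg).
v = √(r g tanθ) = √(306 × 10.0 × tan 38.2°) = √(306 × 10.0 × 0.7869) = √2408 = 49.07 m/s.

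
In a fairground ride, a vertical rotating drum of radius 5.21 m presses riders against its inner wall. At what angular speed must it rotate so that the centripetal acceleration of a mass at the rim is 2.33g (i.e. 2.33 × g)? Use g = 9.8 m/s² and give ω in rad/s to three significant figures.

Centripetal acceleration a_c = ω²r. Setting ω²r = 2.33g:
ω = √(2.33g / r) = √(2.33 × 9.8 / 5.21) = √4.383 = 2.093 rad/s.

2.09 rad/s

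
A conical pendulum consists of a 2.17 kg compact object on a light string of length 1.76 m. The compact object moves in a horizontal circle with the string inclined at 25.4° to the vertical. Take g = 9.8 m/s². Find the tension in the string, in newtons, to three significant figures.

23.5 N

Vertically the bob has no acceleration, so T cosθ = mg.
T = mg/cosθ = 2.17 × 9.8 / cos 25.4° = 21.27/0.9033 = 23.54 N.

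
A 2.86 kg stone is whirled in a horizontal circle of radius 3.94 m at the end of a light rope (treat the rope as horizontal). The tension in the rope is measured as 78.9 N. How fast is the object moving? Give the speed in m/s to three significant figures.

T = m v²/r ⇒ v = √(T r / m) = √(78.9 × 3.94 / 2.86) = √108.7 = 10.43 m/s.

10.4 m/s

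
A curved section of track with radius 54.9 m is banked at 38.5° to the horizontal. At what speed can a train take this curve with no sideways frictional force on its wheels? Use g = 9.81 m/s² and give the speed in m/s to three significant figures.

20.7 m/s

On a frictionless banked curve, N sinθ = mv²/r and N cosθ = mg, so tanθ = v²/(rg).
v = √(r g tanθ) = √(54.9 × 9.81 × tan 38.5°) = √(54.9 × 9.81 × 0.7954) = √428.4 = 20.70 m/s.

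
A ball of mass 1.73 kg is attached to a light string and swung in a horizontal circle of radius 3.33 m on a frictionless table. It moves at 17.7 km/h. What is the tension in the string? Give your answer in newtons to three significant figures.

12.6 N

v = 17.7 km/h = 17.7/3.6 = 4.917 m/s.
The tension is the only horizontal force, so it supplies the full centripetal force: T = m v²/r = 1.73 × (4.917)²/3.33 = 1.73 × 24.17/3.33 = 12.56 N.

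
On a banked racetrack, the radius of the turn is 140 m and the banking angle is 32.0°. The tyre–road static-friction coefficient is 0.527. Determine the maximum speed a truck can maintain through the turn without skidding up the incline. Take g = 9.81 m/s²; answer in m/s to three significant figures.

48.6 m/s

At the maximum speed, friction acts down the slope at its limiting value f = μN. Radially (horizontal, toward centre): N sinθ + μN cosθ = mv²/r. Vertically: N cosθ − μN sinθ = mg.
Dividing: v² = r g (sinθ + μcosθ)/(cosθ − μsinθ).
sinθ + μcosθ = 0.5299 + 0.527×0.8480 = 0.9768; cosθ − μsinθ = 0.8480 − 0.527×0.5299 = 0.5688.
v² = 140 × 9.81 × 0.9768/0.5688 = 2359 m²/s², so v = 48.57 m/s.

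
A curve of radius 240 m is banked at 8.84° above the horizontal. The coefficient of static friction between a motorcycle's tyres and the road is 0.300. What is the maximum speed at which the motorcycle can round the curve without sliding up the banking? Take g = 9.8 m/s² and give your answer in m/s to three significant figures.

At the maximum speed, friction acts down the slope at its limiting value f = μN. Radially (horizontal, toward centre): N sinθ + μN cosθ = mv²/r. Vertically: N cosθ − μN sinθ = mg.
Dividing: v² = r g (sinθ + μcosθ)/(cosθ − μsinθ).
sinθ + μcosθ = 0.1537 + 0.300×0.9881 = 0.4501; cosθ − μsinθ = 0.9881 − 0.300×0.1537 = 0.9420.
v² = 240 × 9.8 × 0.4501/0.9420 = 1124 m²/s², so v = 33.52 m/s.

33.5 m/s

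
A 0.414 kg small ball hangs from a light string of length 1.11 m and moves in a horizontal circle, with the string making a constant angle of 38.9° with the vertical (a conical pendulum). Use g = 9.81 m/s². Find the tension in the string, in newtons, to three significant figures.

Vertically the bob has no acceleration, so T cosθ = mg.
T = mg/cosθ = 0.414 × 9.81 / cos 38.9° = 4.061/0.7782 = 5.219 N.

5.22 N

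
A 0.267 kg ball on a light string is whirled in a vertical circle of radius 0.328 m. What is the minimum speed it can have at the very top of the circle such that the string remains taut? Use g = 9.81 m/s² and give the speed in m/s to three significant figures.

At the highest point the centre is directly below, so both the weight and T act inward: T + mg = mv²/r.
At minimum speed T → 0, so mg = mv_min²/r ⇒ v_min = √(g r) = √(9.81 × 0.328) = 1.794 m/s.

1.79 m/s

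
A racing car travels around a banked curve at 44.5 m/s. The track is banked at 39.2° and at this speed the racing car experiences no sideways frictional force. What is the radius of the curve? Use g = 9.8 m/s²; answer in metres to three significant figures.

Frictionless banking: tanθ = v²/(rg), so r = v²/(g tanθ).
r = (44.5)²/(9.8 × tan 39.2°) = 1980/(9.8 × 0.8156) = 1980/7.993 = 247.8 m.

248 m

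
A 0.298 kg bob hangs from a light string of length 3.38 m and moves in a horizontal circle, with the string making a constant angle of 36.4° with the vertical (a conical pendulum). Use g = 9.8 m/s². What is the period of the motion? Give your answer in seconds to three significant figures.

r = L sinθ = 2.006 m. From T sinθ = mω²r and T cosθ = mg: tanθ = ω²r/g, so ω² = g tanθ / r = g/(L cosθ).
ω = √(g/(L cosθ)) = √(9.8/(3.38 × 0.8049)) = √3.602 = 1.898 rad/s.
Period = 2π/ω = 3.311 s.

3.31 s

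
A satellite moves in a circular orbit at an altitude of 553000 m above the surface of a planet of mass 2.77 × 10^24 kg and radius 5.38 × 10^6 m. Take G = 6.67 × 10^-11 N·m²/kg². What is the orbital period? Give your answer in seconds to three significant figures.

r = R + h = 5.38 × 10^6 + 553000 = 5.933 × 10^6 m. Gravity provides the centripetal force: G M m / r² = m v² / r ⇒ v = √(GM/r) = 5580 m/s.
T = 2πr/v = 2π × 5.933 × 10^6 / 5580 = 6680 s.

6680 s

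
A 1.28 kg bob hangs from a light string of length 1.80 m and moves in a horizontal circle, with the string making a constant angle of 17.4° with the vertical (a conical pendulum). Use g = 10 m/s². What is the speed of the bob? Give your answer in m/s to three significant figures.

1.30 m/s

The radius of the circle is r = L sinθ = 1.80 × sin 17.4° = 0.5383 m.
Horizontally T sinθ = mv²/r and vertically T cosθ = mg, so tanθ = v²/(rg).
v = √(r g tanθ) = √(0.5383 × 10.0 × 0.3134) = √1.687 = 1.299 m/s.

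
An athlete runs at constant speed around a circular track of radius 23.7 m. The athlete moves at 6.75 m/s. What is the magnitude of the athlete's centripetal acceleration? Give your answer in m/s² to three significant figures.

a_c = v²/r = (6.750)²/23.7 = 45.56/23.7 = 1.922 m/s².

1.92 m/s²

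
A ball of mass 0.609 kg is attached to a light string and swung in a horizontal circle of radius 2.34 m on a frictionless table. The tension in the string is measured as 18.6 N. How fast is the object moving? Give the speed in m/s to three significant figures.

8.45 m/s

T = m v²/r ⇒ v = √(T r / m) = √(18.6 × 2.34 / 0.609) = √71.47 = 8.454 m/s.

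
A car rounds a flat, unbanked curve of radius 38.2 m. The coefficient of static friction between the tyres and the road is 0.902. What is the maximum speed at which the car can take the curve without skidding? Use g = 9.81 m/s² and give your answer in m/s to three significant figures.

18.4 m/s

On a flat curve, static friction is the only horizontal force, so it must supply the full centripetal force: μ_s m g = m v²/r.
Mass cancels: v_max = √(μ_s g r) = √(0.902 × 9.81 × 38.2) = √338.0 = 18.39 m/s.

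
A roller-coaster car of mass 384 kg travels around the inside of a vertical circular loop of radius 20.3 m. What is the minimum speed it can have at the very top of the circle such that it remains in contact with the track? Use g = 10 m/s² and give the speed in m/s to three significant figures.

At the highest point the centre is directly below, so both the weight and N act inward: N + mg = mv²/r.
At minimum speed N → 0, so mg = mv_min²/r ⇒ v_min = √(g r) = √(10.0 × 20.3) = 14.25 m/s.

14.2 m/s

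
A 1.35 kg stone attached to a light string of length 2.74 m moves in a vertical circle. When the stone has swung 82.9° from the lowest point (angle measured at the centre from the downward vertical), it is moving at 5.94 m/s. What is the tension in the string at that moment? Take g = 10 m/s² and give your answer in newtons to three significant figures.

Take the radial direction toward the centre of the circle as positive. The component of the weight along the string toward the centre is −mg cos φ (φ measured from the bottom), so Newton's second law along the string gives T − mg cos φ = m v²/r.
cos 82.9° = 0.1236, so T = m(v²/r + g cos φ) = 1.35 × ((5.94)²/2.74 + 10.0 × 0.1236) = 1.35 × (12.88 + (1.236)) = 1.35 × 14.11 = 19.05 N.

19.1 N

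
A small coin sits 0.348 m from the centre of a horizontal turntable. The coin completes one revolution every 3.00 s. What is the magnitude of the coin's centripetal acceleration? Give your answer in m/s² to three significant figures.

v = 2πr/T = 2π × 0.348/3.00 = 0.7288 m/s.
a_c = v²/r = (0.7288)²/0.348 = 0.5312/0.348 = 1.526 m/s².

1.53 m/s²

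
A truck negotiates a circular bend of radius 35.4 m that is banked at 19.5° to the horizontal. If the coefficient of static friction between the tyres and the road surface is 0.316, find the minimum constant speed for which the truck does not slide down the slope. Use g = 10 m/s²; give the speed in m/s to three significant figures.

3.48 m/s

At the minimum speed, friction acts up the slope at its limiting value f = μN. Radially (horizontal, toward centre): N sinθ − μN cosθ = mv²/r. Vertically: N cosθ + μN sinθ = mg.
Dividing: v² = r g (sinθ − μcosθ)/(cosθ + μsinθ).
sinθ − μcosθ = 0.3338 − 0.316×0.9426 = 0.03593; cosθ + μsinθ = 0.9426 + 0.316×0.3338 = 1.048.
v² = 35.4 × 10.0 × 0.03593/1.048 = 12.14 m²/s², so v = 3.484 m/s.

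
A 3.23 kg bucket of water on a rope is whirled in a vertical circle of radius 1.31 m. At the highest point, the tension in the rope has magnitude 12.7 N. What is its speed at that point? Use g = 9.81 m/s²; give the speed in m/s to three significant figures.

At the top, T + mg = mv²/r, so v = √(r(T/m + g)) = √(1.31 × (12.7/3.23 + 9.81)) = √(1.31 × 13.74) = √18.00 = 4.243 m/s.

4.24 m/s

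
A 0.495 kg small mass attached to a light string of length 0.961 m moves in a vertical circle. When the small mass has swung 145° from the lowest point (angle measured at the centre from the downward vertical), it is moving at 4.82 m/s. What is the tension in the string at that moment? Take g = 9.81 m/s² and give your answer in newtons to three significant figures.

7.99 N

Take the radial direction toward the centre of the circle as positive. The component of the weight along the string toward the centre is −mg cos φ (φ measured from the bottom), so Newton's second law along the string gives T − mg cos φ = m v²/r.
cos 145° = -0.8192, so T = m(v²/r + g cos φ) = 0.495 × ((4.82)²/0.961 + 9.81 × -0.8192) = 0.495 × (24.18 + (-8.036)) = 0.495 × 16.14 = 7.989 N.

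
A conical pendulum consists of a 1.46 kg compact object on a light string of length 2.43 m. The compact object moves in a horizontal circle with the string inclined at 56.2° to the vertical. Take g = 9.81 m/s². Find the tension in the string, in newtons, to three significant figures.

25.7 N

Vertically the bob has no acceleration, so T cosθ = mg.
T = mg/cosθ = 1.46 × 9.81 / cos 56.2° = 14.32/0.5563 = 25.75 N.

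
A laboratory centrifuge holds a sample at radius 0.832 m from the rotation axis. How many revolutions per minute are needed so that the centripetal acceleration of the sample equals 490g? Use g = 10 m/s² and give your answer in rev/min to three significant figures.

Require ω²r = 490g, so ω = √(490 × 10.0/0.832) = 76.74 rad/s.
In rev/min: ω × 60/(2π) = 76.74 × 60/(2π) = 732.8 rev/min.

733 rev/min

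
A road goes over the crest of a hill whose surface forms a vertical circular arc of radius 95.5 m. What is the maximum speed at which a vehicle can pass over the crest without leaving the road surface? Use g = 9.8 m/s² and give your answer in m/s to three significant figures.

30.6 m/s

At the crest the centre of the circle is below the vehicle, so the net downward (centripetal) force is mg − N = mv²/r.
The vehicle leaves the road when N → 0, giving v_max = √(g r) = √(9.8 × 95.5) = 30.59 m/s.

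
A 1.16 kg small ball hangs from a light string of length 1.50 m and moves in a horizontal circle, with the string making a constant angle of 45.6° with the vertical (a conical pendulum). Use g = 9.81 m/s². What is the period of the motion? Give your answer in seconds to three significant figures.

r = L sinθ = 1.072 m. From T sinθ = mω²r and T cosθ = mg: tanθ = ω²r/g, so ω² = g tanθ / r = g/(L cosθ).
ω = √(g/(L cosθ)) = √(9.81/(1.50 × 0.6997)) = √9.347 = 3.057 rad/s.
Period = 2π/ω = 2.055 s.

2.06 s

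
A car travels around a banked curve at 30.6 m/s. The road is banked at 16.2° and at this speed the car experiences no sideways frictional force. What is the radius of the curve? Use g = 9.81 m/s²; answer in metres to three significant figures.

329 m

Frictionless banking: tanθ = v²/(rg), so r = v²/(g tanθ).
r = (30.6)²/(9.81 × tan 16.2°) = 936.4/(9.81 × 0.2905) = 936.4/2.850 = 328.5 m.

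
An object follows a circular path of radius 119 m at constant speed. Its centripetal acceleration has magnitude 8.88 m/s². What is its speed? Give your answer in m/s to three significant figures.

a_c = v²/r ⇒ v = √(a_c · r) = √(8.88 × 119) = √1057 = 32.51 m/s.

32.5 m/s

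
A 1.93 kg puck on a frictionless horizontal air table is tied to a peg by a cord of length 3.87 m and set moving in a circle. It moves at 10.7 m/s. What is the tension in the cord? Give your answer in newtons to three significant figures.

57.1 N

The tension is the only horizontal force, so it supplies the full centripetal force: T = m v²/r = 1.93 × (10.70)²/3.87 = 1.93 × 114.5/3.87 = 57.10 N.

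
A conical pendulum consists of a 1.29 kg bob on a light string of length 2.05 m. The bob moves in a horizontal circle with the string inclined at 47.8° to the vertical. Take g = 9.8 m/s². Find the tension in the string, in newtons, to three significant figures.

18.8 N

Vertically the bob has no acceleration, so T cosθ = mg.
T = mg/cosθ = 1.29 × 9.8 / cos 47.8° = 12.64/0.6717 = 18.82 N.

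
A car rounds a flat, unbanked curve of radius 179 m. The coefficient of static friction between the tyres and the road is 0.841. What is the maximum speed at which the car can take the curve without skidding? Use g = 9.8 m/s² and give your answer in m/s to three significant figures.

The only inward force on a level bend is static friction, so at the limit f_s = μ_s N = μ_s m g = m v²/r.
Mass cancels: v_max = √(μ_s g r) = √(0.841 × 9.8 × 179) = √1475 = 38.41 m/s.

38.4 m/s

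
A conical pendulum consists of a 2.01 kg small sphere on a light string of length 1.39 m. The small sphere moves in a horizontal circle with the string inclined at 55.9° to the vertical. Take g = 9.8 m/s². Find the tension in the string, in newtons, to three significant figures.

35.1 N

Vertically the bob has no acceleration, so T cosθ = mg.
T = mg/cosθ = 2.01 × 9.8 / cos 55.9° = 19.70/0.5606 = 35.13 N.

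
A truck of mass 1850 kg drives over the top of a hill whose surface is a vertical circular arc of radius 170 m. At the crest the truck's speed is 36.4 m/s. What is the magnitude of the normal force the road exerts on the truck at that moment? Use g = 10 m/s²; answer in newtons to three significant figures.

4080 N

At the crest the centripetal acceleration points downward (toward the centre of the arc), so mg − N = mv²/r.
N = m(g − v²/r) = 1850 × (10.0 − (36.4)²/170) = 1850 × (10.0 − 7.794) = 1850 × 2.206 = 4081 N.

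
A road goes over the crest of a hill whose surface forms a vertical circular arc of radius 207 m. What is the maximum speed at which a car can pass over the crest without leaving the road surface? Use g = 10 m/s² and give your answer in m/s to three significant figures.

45.5 m/s

At the crest the centre of the circle is below the car, so the net downward (centripetal) force is mg − N = mv²/r.
The car leaves the road when N → 0, giving v_max = √(g r) = √(10.0 × 207) = 45.50 m/s.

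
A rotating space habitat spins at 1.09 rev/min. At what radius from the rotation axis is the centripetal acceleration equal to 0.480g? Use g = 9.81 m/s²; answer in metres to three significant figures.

ω = 1.09 rev/min × 2π/60 = 0.1141 rad/s.
a_c = ω²r = 0.480g ⇒ r = 0.480 × 9.81 / (0.1141)² = 4.709/0.01303 = 361.4 m.

361 m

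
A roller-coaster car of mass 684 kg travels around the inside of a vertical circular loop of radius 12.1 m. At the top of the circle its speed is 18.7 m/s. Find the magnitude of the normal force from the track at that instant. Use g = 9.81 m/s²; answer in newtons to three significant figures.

13100 N

At the top, both N and the weight mg point inward (toward the centre), so N + mg = mv²/r.
N = m(v²/r − g) = 684 × ((18.7)²/12.1 − 9.81) = 684 × (28.90 − 9.81) = 684 × 19.09 = 13060 N.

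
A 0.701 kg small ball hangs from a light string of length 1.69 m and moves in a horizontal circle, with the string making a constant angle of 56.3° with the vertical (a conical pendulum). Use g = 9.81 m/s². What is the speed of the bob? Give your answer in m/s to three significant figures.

The radius of the circle is r = L sinθ = 1.69 × sin 56.3° = 1.406 m.
Horizontally T sinθ = mv²/r and vertically T cosθ = mg, so tanθ = v²/(rg).
v = √(r g tanθ) = √(1.406 × 9.81 × 1.499) = √20.68 = 4.548 m/s.

4.55 m/s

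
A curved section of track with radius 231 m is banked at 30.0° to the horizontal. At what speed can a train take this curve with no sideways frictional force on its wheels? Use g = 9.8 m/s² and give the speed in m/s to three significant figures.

36.2 m/s

On a frictionless banked curve, N sinθ = mv²/r and N cosθ = mg, so tanθ = v²/(rg).
v = √(r g tanθ) = √(231 × 9.8 × tan 30.0°) = √(231 × 9.8 × 0.5774) = √1307 = 36.15 m/s.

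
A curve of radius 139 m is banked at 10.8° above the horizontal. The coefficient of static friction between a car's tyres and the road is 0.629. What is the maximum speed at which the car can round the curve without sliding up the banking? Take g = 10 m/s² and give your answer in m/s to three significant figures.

36.0 m/s

At the maximum speed, friction acts down the slope at its limiting value f = μN. Radially (horizontal, toward centre): N sinθ + μN cosθ = mv²/r. Vertically: N cosθ − μN sinθ = mg.
Dividing: v² = r g (sinθ + μcosθ)/(cosθ − μsinθ).
sinθ + μcosθ = 0.1874 + 0.629×0.9823 = 0.8052; cosθ − μsinθ = 0.9823 − 0.629×0.1874 = 0.8644.
v² = 139 × 10.0 × 0.8052/0.8644 = 1295 m²/s², so v = 35.98 m/s.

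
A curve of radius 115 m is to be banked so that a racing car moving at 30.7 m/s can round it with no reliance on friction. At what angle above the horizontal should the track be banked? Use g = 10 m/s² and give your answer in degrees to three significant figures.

For a frictionless banked turn: horizontally N sinθ = mv²/r and vertically N cosθ = mg.
Dividing: tanθ = v²/(r g) = (30.7)²/(115 × 10.0) = 942.5/1150 = 0.8196.
θ = arctan(0.8196) = 39.34°.

39.3°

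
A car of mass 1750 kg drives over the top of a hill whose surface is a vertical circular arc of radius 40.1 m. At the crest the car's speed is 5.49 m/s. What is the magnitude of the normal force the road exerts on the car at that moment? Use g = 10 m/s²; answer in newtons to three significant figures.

16200 N

At the crest the centripetal acceleration points downward (toward the centre of the arc), so mg − N = mv²/r.
N = m(g − v²/r) = 1750 × (10.0 − (5.49)²/40.1) = 1750 × (10.0 − 0.7516) = 1750 × 9.248 = 16180 N.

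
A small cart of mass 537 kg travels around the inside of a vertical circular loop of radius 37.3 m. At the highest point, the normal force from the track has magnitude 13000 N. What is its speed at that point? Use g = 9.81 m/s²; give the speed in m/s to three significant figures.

35.6 m/s

At the top, N + mg = mv²/r, so v = √(r(N/m + g)) = √(37.3 × (13000/537 + 9.81)) = √(37.3 × 34.02) = √1269 = 35.62 m/s.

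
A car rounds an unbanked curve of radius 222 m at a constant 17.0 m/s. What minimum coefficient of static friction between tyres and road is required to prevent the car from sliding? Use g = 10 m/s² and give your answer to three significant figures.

Friction provides the centripetal force: μ_s m g = m v²/r, so μ_s = v²/(g r) = (17.00)²/(10.0 × 222) = 289.0/2220 = 0.1302.

0.130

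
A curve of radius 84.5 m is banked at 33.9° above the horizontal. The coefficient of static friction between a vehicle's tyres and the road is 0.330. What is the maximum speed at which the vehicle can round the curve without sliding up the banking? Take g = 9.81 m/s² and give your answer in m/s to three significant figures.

32.7 m/s

At the maximum speed, friction acts down the slope at its limiting value f = μN. Radially (horizontal, toward centre): N sinθ + μN cosθ = mv²/r. Vertically: N cosθ − μN sinθ = mg.
Dividing: v² = r g (sinθ + μcosθ)/(cosθ − μsinθ).
sinθ + μcosθ = 0.5577 + 0.330×0.8300 = 0.8316; cosθ − μsinθ = 0.8300 − 0.330×0.5577 = 0.6460.
v² = 84.5 × 9.81 × 0.8316/0.6460 = 1067 m²/s², so v = 32.67 m/s.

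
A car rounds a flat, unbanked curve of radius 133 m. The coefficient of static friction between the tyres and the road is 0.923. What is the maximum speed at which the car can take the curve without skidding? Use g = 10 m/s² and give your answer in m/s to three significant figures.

The only inward force on a level bend is static friction, so at the limit f_s = μ_s N = μ_s m g = m v²/r.
Mass cancels: v_max = √(μ_s g r) = √(0.923 × 10.0 × 133) = √1228 = 35.04 m/s.

35.0 m/s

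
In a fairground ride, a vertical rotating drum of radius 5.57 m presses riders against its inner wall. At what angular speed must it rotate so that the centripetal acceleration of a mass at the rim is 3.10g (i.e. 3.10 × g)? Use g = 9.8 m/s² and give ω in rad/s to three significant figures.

2.34 rad/s

Centripetal acceleration a_c = ω²r. Setting ω²r = 3.10g:
ω = √(3.10g / r) = √(3.10 × 9.8 / 5.57) = √5.454 = 2.335 rad/s.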